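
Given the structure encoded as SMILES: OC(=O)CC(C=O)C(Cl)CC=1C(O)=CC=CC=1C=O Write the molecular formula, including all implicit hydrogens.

C13H13ClO5

Walk through each heavy atom and fill implicit hydrogens from standard valence (C 4, N 3, O 2, S 2, halogen 1):
  atom 1: O, bond orders sum to 1 (valence 2) → 1 H
  atom 2: C, bond orders sum to 4 (valence 4) → 0 H
  atom 3: O, bond orders sum to 2 (valence 2) → 0 H
  atom 4: C, bond orders sum to 2 (valence 4) → 2 H
  atom 5: C, bond orders sum to 3 (valence 4) → 1 H
  atom 6: C, bond orders sum to 3 (valence 4) → 1 H
  atom 7: O, bond orders sum to 2 (valence 2) → 0 H
  atom 8: C, bond orders sum to 3 (valence 4) → 1 H
  atom 9: Cl (halogen, monovalent) → 0 H
  atom 10: C, bond orders sum to 2 (valence 4) → 2 H
  atom 11: C, bond orders sum to 4 (valence 4) → 0 H
  atom 12: C, bond orders sum to 4 (valence 4) → 0 H
  atom 13: O, bond orders sum to 1 (valence 2) → 1 H
  atom 14: C, bond orders sum to 3 (valence 4) → 1 H
  atom 15: C, bond orders sum to 3 (valence 4) → 1 H
  atom 16: C, bond orders sum to 3 (valence 4) → 1 H
  atom 17: C, bond orders sum to 4 (valence 4) → 0 H
  atom 18: C, bond orders sum to 3 (valence 4) → 1 H
  atom 19: O, bond orders sum to 2 (valence 2) → 0 H
Totals → C:13, H:13, Cl:1, O:5.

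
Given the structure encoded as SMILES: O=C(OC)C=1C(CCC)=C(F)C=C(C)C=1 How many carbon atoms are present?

12

Count every carbon token in the SMILES (each C, including those in ring-closure positions and inside branches).
Carbon count: 12.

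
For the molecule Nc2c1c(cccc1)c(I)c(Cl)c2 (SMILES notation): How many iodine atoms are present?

Scan the SMILES for I atoms (remember two-letter symbols like Cl and Br are single atoms).
Iodine count: 1.

1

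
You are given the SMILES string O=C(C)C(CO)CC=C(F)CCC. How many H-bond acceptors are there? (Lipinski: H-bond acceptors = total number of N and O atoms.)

2

N atoms: 0; O atoms: 2.
Lipinski HBA = 0 + 2 = 2.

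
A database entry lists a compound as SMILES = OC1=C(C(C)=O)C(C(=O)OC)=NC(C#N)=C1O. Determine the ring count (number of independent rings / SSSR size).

1

In SMILES, each pair of matching ring-closure digits denotes one ring-closing bond; the number of such bonds equals the number of independent rings.
Ring-closure bonds here: 1.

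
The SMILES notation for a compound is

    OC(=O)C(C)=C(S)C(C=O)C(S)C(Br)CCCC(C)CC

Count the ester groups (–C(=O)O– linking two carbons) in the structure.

0

Scan the SMILES for the ester motif — none present.
Groups that are present: 1 aldehyde, 1 alkene, 1 carboxylic acid, 2 thiol.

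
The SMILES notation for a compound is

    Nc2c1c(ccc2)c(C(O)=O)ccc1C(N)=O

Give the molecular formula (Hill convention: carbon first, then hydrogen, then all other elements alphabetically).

Walk through each heavy atom and fill implicit hydrogens from standard valence (C 4, N 3, O 2, S 2, halogen 1); for lowercase aromatic atoms, an aromatic c carries 1 H when it has two neighbours and 0 H with three, and aromatic n carries 0 H:
  atom 1: N, bond orders sum to 1 (valence 3) → 2 H
  atom 2: aromatic c, 3 neighbours → 0 H
  atom 3: aromatic c, 3 neighbours → 0 H
  atom 4: aromatic c, 3 neighbours → 0 H
  atom 5: aromatic c, 2 neighbours → 1 H
  atom 6: aromatic c, 2 neighbours → 1 H
  atom 7: aromatic c, 2 neighbours → 1 H
  atom 8: aromatic c, 3 neighbours → 0 H
  atom 9: C, bond orders sum to 4 (valence 4) → 0 H
  atom 10: O, bond orders sum to 1 (valence 2) → 1 H
  atom 11: O, bond orders sum to 2 (valence 2) → 0 H
  atom 12: aromatic c, 2 neighbours → 1 H
  atom 13: aromatic c, 2 neighbours → 1 H
  atom 14: aromatic c, 3 neighbours → 0 H
  atom 15: C, bond orders sum to 4 (valence 4) → 0 H
  atom 16: N, bond orders sum to 1 (valence 3) → 2 H
  atom 17: O, bond orders sum to 2 (valence 2) → 0 H
Totals → C:12, H:10, N:2, O:3.
In Hill order: C12H10N2O3.

C12H10N2O3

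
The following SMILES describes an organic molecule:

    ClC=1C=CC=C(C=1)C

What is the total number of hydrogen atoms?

7

Walk through each heavy atom and fill implicit hydrogens from standard valence (C 4, N 3, O 2, S 2, halogen 1):
  atom 1: Cl (halogen, monovalent) → 0 H
  atom 2: C, bond orders sum to 4 (valence 4) → 0 H
  atom 3: C, bond orders sum to 3 (valence 4) → 1 H
  atom 4: C, bond orders sum to 3 (valence 4) → 1 H
  atom 5: C, bond orders sum to 3 (valence 4) → 1 H
  atom 6: C, bond orders sum to 4 (valence 4) → 0 H
  atom 7: C, bond orders sum to 3 (valence 4) → 1 H
  atom 8: C, bond orders sum to 1 (valence 4) → 3 H
Total hydrogens: 7.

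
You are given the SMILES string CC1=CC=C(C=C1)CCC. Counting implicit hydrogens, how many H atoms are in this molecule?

14

Walk through each heavy atom and fill implicit hydrogens from standard valence (C 4, N 3, O 2, S 2, halogen 1):
  atom 1: C, bond orders sum to 1 (valence 4) → 3 H
  atom 2: C, bond orders sum to 4 (valence 4) → 0 H
  atom 3: C, bond orders sum to 3 (valence 4) → 1 H
  atom 4: C, bond orders sum to 3 (valence 4) → 1 H
  atom 5: C, bond orders sum to 4 (valence 4) → 0 H
  atom 6: C, bond orders sum to 3 (valence 4) → 1 H
  atom 7: C, bond orders sum to 3 (valence 4) → 1 H
  atom 8: C, bond orders sum to 2 (valence 4) → 2 H
  atom 9: C, bond orders sum to 2 (valence 4) → 2 H
  atom 10: C, bond orders sum to 1 (valence 4) → 3 H
Total hydrogens: 14.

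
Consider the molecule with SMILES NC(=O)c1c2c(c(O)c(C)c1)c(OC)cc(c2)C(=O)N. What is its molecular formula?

Walk through each heavy atom and fill implicit hydrogens from standard valence (C 4, N 3, O 2, S 2, halogen 1); for lowercase aromatic atoms, an aromatic c carries 1 H when it has two neighbours and 0 H with three, and aromatic n carries 0 H:
  atom 1: N, bond orders sum to 1 (valence 3) → 2 H
  atom 2: C, bond orders sum to 4 (valence 4) → 0 H
  atom 3: O, bond orders sum to 2 (valence 2) → 0 H
  atom 4: aromatic c, 3 neighbours → 0 H
  atom 5: aromatic c, 3 neighbours → 0 H
  atom 6: aromatic c, 3 neighbours → 0 H
  atom 7: aromatic c, 3 neighbours → 0 H
  atom 8: O, bond orders sum to 1 (valence 2) → 1 H
  atom 9: aromatic c, 3 neighbours → 0 H
  atom 10: C, bond orders sum to 1 (valence 4) → 3 H
  atom 11: aromatic c, 2 neighbours → 1 H
  atom 12: aromatic c, 3 neighbours → 0 H
  atom 13: O, bond orders sum to 2 (valence 2) → 0 H
  atom 14: C, bond orders sum to 1 (valence 4) → 3 H
  atom 15: aromatic c, 2 neighbours → 1 H
  atom 16: aromatic c, 3 neighbours → 0 H
  atom 17: aromatic c, 2 neighbours → 1 H
  atom 18: C, bond orders sum to 4 (valence 4) → 0 H
  atom 19: O, bond orders sum to 2 (valence 2) → 0 H
  atom 20: N, bond orders sum to 1 (valence 3) → 2 H
Totals → C:14, H:14, N:2, O:4.

C14H14N2O4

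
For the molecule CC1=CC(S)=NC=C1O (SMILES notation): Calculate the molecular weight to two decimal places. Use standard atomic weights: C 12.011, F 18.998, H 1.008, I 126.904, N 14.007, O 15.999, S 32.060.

141.19 g/mol

First, the molecular formula is C6H7NOS (counting implicit H from valence).
  C: 6 × 12.011 = 72.066
  H: 7 × 1.008 = 7.056
  N: 1 × 14.007 = 14.007
  O: 1 × 15.999 = 15.999
  S: 1 × 32.060 = 32.060
Sum: 6×12.011 + 7×1.008 + 1×14.007 + 1×15.999 + 1×32.060 = 141.188 → 141.19 g/mol.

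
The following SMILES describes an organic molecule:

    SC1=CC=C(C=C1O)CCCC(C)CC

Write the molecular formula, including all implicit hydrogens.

C13H20OS

Walk through each heavy atom and fill implicit hydrogens from standard valence (C 4, N 3, O 2, S 2, halogen 1):
  atom 1: S, bond orders sum to 1 (valence 2) → 1 H
  atom 2: C, bond orders sum to 4 (valence 4) → 0 H
  atom 3: C, bond orders sum to 3 (valence 4) → 1 H
  atom 4: C, bond orders sum to 3 (valence 4) → 1 H
  atom 5: C, bond orders sum to 4 (valence 4) → 0 H
  atom 6: C, bond orders sum to 3 (valence 4) → 1 H
  atom 7: C, bond orders sum to 4 (valence 4) → 0 H
  atom 8: O, bond orders sum to 1 (valence 2) → 1 H
  atom 9: C, bond orders sum to 2 (valence 4) → 2 H
  atom 10: C, bond orders sum to 2 (valence 4) → 2 H
  atom 11: C, bond orders sum to 2 (valence 4) → 2 H
  atom 12: C, bond orders sum to 3 (valence 4) → 1 H
  atom 13: C, bond orders sum to 1 (valence 4) → 3 H
  atom 14: C, bond orders sum to 2 (valence 4) → 2 H
  atom 15: C, bond orders sum to 1 (valence 4) → 3 H
Totals → C:13, H:20, O:1, S:1.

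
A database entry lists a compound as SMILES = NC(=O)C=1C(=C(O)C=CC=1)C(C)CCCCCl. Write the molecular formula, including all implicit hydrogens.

C13H18ClNO2

Walk through each heavy atom and fill implicit hydrogens from standard valence (C 4, N 3, O 2, S 2, halogen 1):
  atom 1: N, bond orders sum to 1 (valence 3) → 2 H
  atom 2: C, bond orders sum to 4 (valence 4) → 0 H
  atom 3: O, bond orders sum to 2 (valence 2) → 0 H
  atom 4: C, bond orders sum to 4 (valence 4) → 0 H
  atom 5: C, bond orders sum to 4 (valence 4) → 0 H
  atom 6: C, bond orders sum to 4 (valence 4) → 0 H
  atom 7: O, bond orders sum to 1 (valence 2) → 1 H
  atom 8: C, bond orders sum to 3 (valence 4) → 1 H
  atom 9: C, bond orders sum to 3 (valence 4) → 1 H
  atom 10: C, bond orders sum to 3 (valence 4) → 1 H
  atom 11: C, bond orders sum to 3 (valence 4) → 1 H
  atom 12: C, bond orders sum to 1 (valence 4) → 3 H
  atom 13: C, bond orders sum to 2 (valence 4) → 2 H
  atom 14: C, bond orders sum to 2 (valence 4) → 2 H
  atom 15: C, bond orders sum to 2 (valence 4) → 2 H
  atom 16: C, bond orders sum to 2 (valence 4) → 2 H
  atom 17: Cl (halogen, monovalent) → 0 H
Totals → C:13, H:18, Cl:1, N:1, O:2.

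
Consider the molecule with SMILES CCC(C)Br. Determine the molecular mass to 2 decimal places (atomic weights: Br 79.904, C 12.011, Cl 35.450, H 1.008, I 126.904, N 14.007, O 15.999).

137.02 g/mol

First, the molecular formula is C4H9Br (counting implicit H from valence).
  Br: 1 × 79.904 = 79.904
  C: 4 × 12.011 = 48.044
  H: 9 × 1.008 = 9.072
Sum: 1×79.904 + 4×12.011 + 9×1.008 = 137.020 → 137.02 g/mol.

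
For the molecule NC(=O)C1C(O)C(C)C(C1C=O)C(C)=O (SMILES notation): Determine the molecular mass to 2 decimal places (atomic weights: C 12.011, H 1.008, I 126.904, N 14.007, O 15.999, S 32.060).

213.23 g/mol

First, the molecular formula is C10H15NO4 (counting implicit H from valence).
  C: 10 × 12.011 = 120.110
  H: 15 × 1.008 = 15.120
  N: 1 × 14.007 = 14.007
  O: 4 × 15.999 = 63.996
Sum: 10×12.011 + 15×1.008 + 1×14.007 + 4×15.999 = 213.233 → 213.23 g/mol.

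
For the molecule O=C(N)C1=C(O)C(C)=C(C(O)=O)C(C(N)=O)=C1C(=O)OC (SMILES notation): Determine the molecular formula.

C12H12N2O7

Walk through each heavy atom and fill implicit hydrogens from standard valence (C 4, N 3, O 2, S 2, halogen 1):
  atom 1: O, bond orders sum to 2 (valence 2) → 0 H
  atom 2: C, bond orders sum to 4 (valence 4) → 0 H
  atom 3: N, bond orders sum to 1 (valence 3) → 2 H
  atom 4: C, bond orders sum to 4 (valence 4) → 0 H
  atom 5: C, bond orders sum to 4 (valence 4) → 0 H
  atom 6: O, bond orders sum to 1 (valence 2) → 1 H
  atom 7: C, bond orders sum to 4 (valence 4) → 0 H
  atom 8: C, bond orders sum to 1 (valence 4) → 3 H
  atom 9: C, bond orders sum to 4 (valence 4) → 0 H
  atom 10: C, bond orders sum to 4 (valence 4) → 0 H
  atom 11: O, bond orders sum to 1 (valence 2) → 1 H
  atom 12: O, bond orders sum to 2 (valence 2) → 0 H
  atom 13: C, bond orders sum to 4 (valence 4) → 0 H
  atom 14: C, bond orders sum to 4 (valence 4) → 0 H
  atom 15: N, bond orders sum to 1 (valence 3) → 2 H
  atom 16: O, bond orders sum to 2 (valence 2) → 0 H
  atom 17: C, bond orders sum to 4 (valence 4) → 0 H
  atom 18: C, bond orders sum to 4 (valence 4) → 0 H
  atom 19: O, bond orders sum to 2 (valence 2) → 0 H
  atom 20: O, bond orders sum to 2 (valence 2) → 0 H
  atom 21: C, bond orders sum to 1 (valence 4) → 3 H
Totals → C:12, H:12, N:2, O:7.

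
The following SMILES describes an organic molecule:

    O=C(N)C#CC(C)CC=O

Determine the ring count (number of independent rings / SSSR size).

In SMILES, each pair of matching ring-closure digits denotes one ring-closing bond; the number of such bonds equals the number of independent rings.
Ring-closure bonds here: 0.

0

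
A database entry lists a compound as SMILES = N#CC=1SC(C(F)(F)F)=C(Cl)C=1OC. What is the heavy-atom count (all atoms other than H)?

Every atom symbol written in the SMILES (organic subset) is one heavy atom; implicit H are not written.
Heavy atoms by element → C:7, Cl:1, F:3, N:1, O:1, S:1.
Total: 14.

14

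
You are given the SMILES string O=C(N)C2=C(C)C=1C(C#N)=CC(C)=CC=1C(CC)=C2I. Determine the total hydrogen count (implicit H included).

15

Walk through each heavy atom and fill implicit hydrogens from standard valence (C 4, N 3, O 2, S 2, halogen 1):
  atom 1: O, bond orders sum to 2 (valence 2) → 0 H
  atom 2: C, bond orders sum to 4 (valence 4) → 0 H
  atom 3: N, bond orders sum to 1 (valence 3) → 2 H
  atom 4: C, bond orders sum to 4 (valence 4) → 0 H
  atom 5: C, bond orders sum to 4 (valence 4) → 0 H
  atom 6: C, bond orders sum to 1 (valence 4) → 3 H
  atom 7: C, bond orders sum to 4 (valence 4) → 0 H
  atom 8: C, bond orders sum to 4 (valence 4) → 0 H
  atom 9: C, bond orders sum to 4 (valence 4) → 0 H
  atom 10: N, bond orders sum to 3 (valence 3) → 0 H
  atom 11: C, bond orders sum to 3 (valence 4) → 1 H
  atom 12: C, bond orders sum to 4 (valence 4) → 0 H
  atom 13: C, bond orders sum to 1 (valence 4) → 3 H
  atom 14: C, bond orders sum to 3 (valence 4) → 1 H
  atom 15: C, bond orders sum to 4 (valence 4) → 0 H
  atom 16: C, bond orders sum to 4 (valence 4) → 0 H
  atom 17: C, bond orders sum to 2 (valence 4) → 2 H
  atom 18: C, bond orders sum to 1 (valence 4) → 3 H
  atom 19: C, bond orders sum to 4 (valence 4) → 0 H
  atom 20: I (halogen, monovalent) → 0 H
Total hydrogens: 15.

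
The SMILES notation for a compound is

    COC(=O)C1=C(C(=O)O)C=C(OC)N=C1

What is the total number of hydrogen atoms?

Walk through each heavy atom and fill implicit hydrogens from standard valence (C 4, N 3, O 2, S 2, halogen 1):
  atom 1: C, bond orders sum to 1 (valence 4) → 3 H
  atom 2: O, bond orders sum to 2 (valence 2) → 0 H
  atom 3: C, bond orders sum to 4 (valence 4) → 0 H
  atom 4: O, bond orders sum to 2 (valence 2) → 0 H
  atom 5: C, bond orders sum to 4 (valence 4) → 0 H
  atom 6: C, bond orders sum to 4 (valence 4) → 0 H
  atom 7: C, bond orders sum to 4 (valence 4) → 0 H
  atom 8: O, bond orders sum to 2 (valence 2) → 0 H
  atom 9: O, bond orders sum to 1 (valence 2) → 1 H
  atom 10: C, bond orders sum to 3 (valence 4) → 1 H
  atom 11: C, bond orders sum to 4 (valence 4) → 0 H
  atom 12: O, bond orders sum to 2 (valence 2) → 0 H
  atom 13: C, bond orders sum to 1 (valence 4) → 3 H
  atom 14: N, bond orders sum to 3 (valence 3) → 0 H
  atom 15: C, bond orders sum to 3 (valence 4) → 1 H
Total hydrogens: 9.

9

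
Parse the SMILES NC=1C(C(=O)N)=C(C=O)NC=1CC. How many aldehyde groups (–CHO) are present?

1

The aldehyde motif appears at heavy-atom position 8 in the SMILES.
Other groups present: 1 amide, 1 primary amine.
Aldehyde count: 1.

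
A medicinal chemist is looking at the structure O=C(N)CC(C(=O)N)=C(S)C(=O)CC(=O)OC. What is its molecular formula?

C9H12N2O5S

Walk through each heavy atom and fill implicit hydrogens from standard valence (C 4, N 3, O 2, S 2, halogen 1):
  atom 1: O, bond orders sum to 2 (valence 2) → 0 H
  atom 2: C, bond orders sum to 4 (valence 4) → 0 H
  atom 3: N, bond orders sum to 1 (valence 3) → 2 H
  atom 4: C, bond orders sum to 2 (valence 4) → 2 H
  atom 5: C, bond orders sum to 4 (valence 4) → 0 H
  atom 6: C, bond orders sum to 4 (valence 4) → 0 H
  atom 7: O, bond orders sum to 2 (valence 2) → 0 H
  atom 8: N, bond orders sum to 1 (valence 3) → 2 H
  atom 9: C, bond orders sum to 4 (valence 4) → 0 H
  atom 10: S, bond orders sum to 1 (valence 2) → 1 H
  atom 11: C, bond orders sum to 4 (valence 4) → 0 H
  atom 12: O, bond orders sum to 2 (valence 2) → 0 H
  atom 13: C, bond orders sum to 2 (valence 4) → 2 H
  atom 14: C, bond orders sum to 4 (valence 4) → 0 H
  atom 15: O, bond orders sum to 2 (valence 2) → 0 H
  atom 16: O, bond orders sum to 2 (valence 2) → 0 H
  atom 17: C, bond orders sum to 1 (valence 4) → 3 H
Totals → C:9, H:12, N:2, O:5, S:1.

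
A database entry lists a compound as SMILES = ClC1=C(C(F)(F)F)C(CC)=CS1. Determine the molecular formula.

C7H6ClF3S

Walk through each heavy atom and fill implicit hydrogens from standard valence (C 4, N 3, O 2, S 2, halogen 1):
  atom 1: Cl (halogen, monovalent) → 0 H
  atom 2: C, bond orders sum to 4 (valence 4) → 0 H
  atom 3: C, bond orders sum to 4 (valence 4) → 0 H
  atom 4: C, bond orders sum to 4 (valence 4) → 0 H
  atom 5: F (halogen, monovalent) → 0 H
  atom 6: F (halogen, monovalent) → 0 H
  atom 7: F (halogen, monovalent) → 0 H
  atom 8: C, bond orders sum to 4 (valence 4) → 0 H
  atom 9: C, bond orders sum to 2 (valence 4) → 2 H
  atom 10: C, bond orders sum to 1 (valence 4) → 3 H
  atom 11: C, bond orders sum to 3 (valence 4) → 1 H
  atom 12: S, bond orders sum to 2 (valence 2) → 0 H
Totals → C:7, H:6, Cl:1, F:3, S:1.
In Hill order: C7H6ClF3S.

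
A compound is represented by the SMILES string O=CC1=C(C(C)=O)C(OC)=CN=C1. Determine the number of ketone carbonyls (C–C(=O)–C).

1

The ketone motif appears at heavy-atom position 5 in the SMILES.
Other groups present: 1 aldehyde, 1 ether.
Ketone count: 1.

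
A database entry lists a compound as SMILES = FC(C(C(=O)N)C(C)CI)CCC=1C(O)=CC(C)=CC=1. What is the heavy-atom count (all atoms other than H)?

Every atom symbol written in the SMILES (organic subset) is one heavy atom; implicit H are not written.
Heavy atoms by element → C:15, F:1, I:1, N:1, O:2.
Total: 20.

20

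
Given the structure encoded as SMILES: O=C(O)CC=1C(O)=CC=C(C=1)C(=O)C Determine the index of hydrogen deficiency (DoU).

Degree of unsaturation = (number of rings) + (number of π bonds).
Ring closures in the SMILES: 1.
π bonds: 5 double bonds (each 1 DoU) → 5 DoU from unsaturation.
Total DoU = 1 + 5 = 6.

6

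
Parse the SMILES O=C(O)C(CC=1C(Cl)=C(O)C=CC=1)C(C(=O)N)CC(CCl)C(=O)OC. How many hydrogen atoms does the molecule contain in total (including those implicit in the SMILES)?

Walk through each heavy atom and fill implicit hydrogens from standard valence (C 4, N 3, O 2, S 2, halogen 1):
  atom 1: O, bond orders sum to 2 (valence 2) → 0 H
  atom 2: C, bond orders sum to 4 (valence 4) → 0 H
  atom 3: O, bond orders sum to 1 (valence 2) → 1 H
  atom 4: C, bond orders sum to 3 (valence 4) → 1 H
  atom 5: C, bond orders sum to 2 (valence 4) → 2 H
  atom 6: C, bond orders sum to 4 (valence 4) → 0 H
  atom 7: C, bond orders sum to 4 (valence 4) → 0 H
  atom 8: Cl (halogen, monovalent) → 0 H
  atom 9: C, bond orders sum to 4 (valence 4) → 0 H
  atom 10: O, bond orders sum to 1 (valence 2) → 1 H
  atom 11: C, bond orders sum to 3 (valence 4) → 1 H
  atom 12: C, bond orders sum to 3 (valence 4) → 1 H
  atom 13: C, bond orders sum to 3 (valence 4) → 1 H
  atom 14: C, bond orders sum to 3 (valence 4) → 1 H
  atom 15: C, bond orders sum to 4 (valence 4) → 0 H
  atom 16: O, bond orders sum to 2 (valence 2) → 0 H
  atom 17: N, bond orders sum to 1 (valence 3) → 2 H
  atom 18: C, bond orders sum to 2 (valence 4) → 2 H
  atom 19: C, bond orders sum to 3 (valence 4) → 1 H
  atom 20: C, bond orders sum to 2 (valence 4) → 2 H
  atom 21: Cl (halogen, monovalent) → 0 H
  atom 22: C, bond orders sum to 4 (valence 4) → 0 H
  atom 23: O, bond orders sum to 2 (valence 2) → 0 H
  atom 24: O, bond orders sum to 2 (valence 2) → 0 H
  atom 25: C, bond orders sum to 1 (valence 4) → 3 H
Total hydrogens: 19.

19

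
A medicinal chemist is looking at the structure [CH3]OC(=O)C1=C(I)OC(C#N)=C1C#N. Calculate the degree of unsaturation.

8

Molecular formula: C8H3IN2O3.
DoU = (2C + 2 + N − H − X) / 2, where X is the halogen count and O/S are ignored.
    = (2·8 + 2 + 2 − 3 − 1) / 2 = 16 / 2 = 8.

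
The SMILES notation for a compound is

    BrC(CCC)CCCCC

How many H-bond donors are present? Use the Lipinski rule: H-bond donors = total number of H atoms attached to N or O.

0

Donors: find every N or O and count the H atoms it carries.
  (no N or O atoms present)
Lipinski HBD = 0.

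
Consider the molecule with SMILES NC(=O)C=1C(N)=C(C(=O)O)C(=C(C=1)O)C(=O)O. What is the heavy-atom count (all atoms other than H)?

Every atom symbol written in the SMILES (organic subset) is one heavy atom; implicit H are not written.
Heavy atoms by element → C:9, N:2, O:6.
Total: 17.

17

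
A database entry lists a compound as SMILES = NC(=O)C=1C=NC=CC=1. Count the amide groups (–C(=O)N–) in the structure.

The amide motif appears at heavy-atom position 2 in the SMILES.
Amide count: 1.

1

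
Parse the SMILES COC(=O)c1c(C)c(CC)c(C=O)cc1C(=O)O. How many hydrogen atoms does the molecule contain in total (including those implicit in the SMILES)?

14

Walk through each heavy atom and fill implicit hydrogens from standard valence (C 4, N 3, O 2, S 2, halogen 1); for lowercase aromatic atoms, an aromatic c carries 1 H when it has two neighbours and 0 H with three, and aromatic n carries 0 H:
  atom 1: C, bond orders sum to 1 (valence 4) → 3 H
  atom 2: O, bond orders sum to 2 (valence 2) → 0 H
  atom 3: C, bond orders sum to 4 (valence 4) → 0 H
  atom 4: O, bond orders sum to 2 (valence 2) → 0 H
  atom 5: aromatic c, 3 neighbours → 0 H
  atom 6: aromatic c, 3 neighbours → 0 H
  atom 7: C, bond orders sum to 1 (valence 4) → 3 H
  atom 8: aromatic c, 3 neighbours → 0 H
  atom 9: C, bond orders sum to 2 (valence 4) → 2 H
  atom 10: C, bond orders sum to 1 (valence 4) → 3 H
  atom 11: aromatic c, 3 neighbours → 0 H
  atom 12: C, bond orders sum to 3 (valence 4) → 1 H
  atom 13: O, bond orders sum to 2 (valence 2) → 0 H
  atom 14: aromatic c, 2 neighbours → 1 H
  atom 15: aromatic c, 3 neighbours → 0 H
  atom 16: C, bond orders sum to 4 (valence 4) → 0 H
  atom 17: O, bond orders sum to 2 (valence 2) → 0 H
  atom 18: O, bond orders sum to 1 (valence 2) → 1 H
Total hydrogens: 14.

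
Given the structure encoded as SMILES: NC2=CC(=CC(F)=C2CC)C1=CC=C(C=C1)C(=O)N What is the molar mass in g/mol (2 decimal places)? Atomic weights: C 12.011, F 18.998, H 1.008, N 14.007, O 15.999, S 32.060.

First, the molecular formula is C15H15FN2O (counting implicit H from valence).
  C: 15 × 12.011 = 180.165
  F: 1 × 18.998 = 18.998
  H: 15 × 1.008 = 15.120
  N: 2 × 14.007 = 28.014
  O: 1 × 15.999 = 15.999
Sum: 15×12.011 + 1×18.998 + 15×1.008 + 2×14.007 + 1×15.999 = 258.296 → 258.30 g/mol.

258.30 g/mol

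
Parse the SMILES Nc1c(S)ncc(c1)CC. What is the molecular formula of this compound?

C7H10N2S

Walk through each heavy atom and fill implicit hydrogens from standard valence (C 4, N 3, O 2, S 2, halogen 1); for lowercase aromatic atoms, an aromatic c carries 1 H when it has two neighbours and 0 H with three, and aromatic n carries 0 H:
  atom 1: N, bond orders sum to 1 (valence 3) → 2 H
  atom 2: aromatic c, 3 neighbours → 0 H
  atom 3: aromatic c, 3 neighbours → 0 H
  atom 4: S, bond orders sum to 1 (valence 2) → 1 H
  atom 5: aromatic n, 2 neighbours → 0 H
  atom 6: aromatic c, 2 neighbours → 1 H
  atom 7: aromatic c, 3 neighbours → 0 H
  atom 8: aromatic c, 2 neighbours → 1 H
  atom 9: C, bond orders sum to 2 (valence 4) → 2 H
  atom 10: C, bond orders sum to 1 (valence 4) → 3 H
Totals → C:7, H:10, N:2, S:1.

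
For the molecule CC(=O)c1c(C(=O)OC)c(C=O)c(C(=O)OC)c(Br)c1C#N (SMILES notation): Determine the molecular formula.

Walk through each heavy atom and fill implicit hydrogens from standard valence (C 4, N 3, O 2, S 2, halogen 1); for lowercase aromatic atoms, an aromatic c carries 1 H when it has two neighbours and 0 H with three, and aromatic n carries 0 H:
  atom 1: C, bond orders sum to 1 (valence 4) → 3 H
  atom 2: C, bond orders sum to 4 (valence 4) → 0 H
  atom 3: O, bond orders sum to 2 (valence 2) → 0 H
  atom 4: aromatic c, 3 neighbours → 0 H
  atom 5: aromatic c, 3 neighbours → 0 H
  atom 6: C, bond orders sum to 4 (valence 4) → 0 H
  atom 7: O, bond orders sum to 2 (valence 2) → 0 H
  atom 8: O, bond orders sum to 2 (valence 2) → 0 H
  atom 9: C, bond orders sum to 1 (valence 4) → 3 H
  atom 10: aromatic c, 3 neighbours → 0 H
  atom 11: C, bond orders sum to 3 (valence 4) → 1 H
  atom 12: O, bond orders sum to 2 (valence 2) → 0 H
  atom 13: aromatic c, 3 neighbours → 0 H
  atom 14: C, bond orders sum to 4 (valence 4) → 0 H
  atom 15: O, bond orders sum to 2 (valence 2) → 0 H
  atom 16: O, bond orders sum to 2 (valence 2) → 0 H
  atom 17: C, bond orders sum to 1 (valence 4) → 3 H
  atom 18: aromatic c, 3 neighbours → 0 H
  atom 19: Br (halogen, monovalent) → 0 H
  atom 20: aromatic c, 3 neighbours → 0 H
  atom 21: C, bond orders sum to 4 (valence 4) → 0 H
  atom 22: N, bond orders sum to 3 (valence 3) → 0 H
Totals → C:14, H:10, Br:1, N:1, O:6.
In Hill order: C14H10BrNO6.

C14H10BrNO6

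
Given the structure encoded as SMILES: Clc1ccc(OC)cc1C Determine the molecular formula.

C8H9ClO

Walk through each heavy atom and fill implicit hydrogens from standard valence (C 4, N 3, O 2, S 2, halogen 1); for lowercase aromatic atoms, an aromatic c carries 1 H when it has two neighbours and 0 H with three, and aromatic n carries 0 H:
  atom 1: Cl (halogen, monovalent) → 0 H
  atom 2: aromatic c, 3 neighbours → 0 H
  atom 3: aromatic c, 2 neighbours → 1 H
  atom 4: aromatic c, 2 neighbours → 1 H
  atom 5: aromatic c, 3 neighbours → 0 H
  atom 6: O, bond orders sum to 2 (valence 2) → 0 H
  atom 7: C, bond orders sum to 1 (valence 4) → 3 H
  atom 8: aromatic c, 2 neighbours → 1 H
  atom 9: aromatic c, 3 neighbours → 0 H
  atom 10: C, bond orders sum to 1 (valence 4) → 3 H
Totals → C:8, H:9, Cl:1, O:1.
In Hill order: C8H9ClO.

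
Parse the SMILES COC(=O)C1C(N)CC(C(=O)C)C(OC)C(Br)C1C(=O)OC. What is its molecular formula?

C14H22BrNO6

Walk through each heavy atom and fill implicit hydrogens from standard valence (C 4, N 3, O 2, S 2, halogen 1):
  atom 1: C, bond orders sum to 1 (valence 4) → 3 H
  atom 2: O, bond orders sum to 2 (valence 2) → 0 H
  atom 3: C, bond orders sum to 4 (valence 4) → 0 H
  atom 4: O, bond orders sum to 2 (valence 2) → 0 H
  atom 5: C, bond orders sum to 3 (valence 4) → 1 H
  atom 6: C, bond orders sum to 3 (valence 4) → 1 H
  atom 7: N, bond orders sum to 1 (valence 3) → 2 H
  atom 8: C, bond orders sum to 2 (valence 4) → 2 H
  atom 9: C, bond orders sum to 3 (valence 4) → 1 H
  atom 10: C, bond orders sum to 4 (valence 4) → 0 H
  atom 11: O, bond orders sum to 2 (valence 2) → 0 H
  atom 12: C, bond orders sum to 1 (valence 4) → 3 H
  atom 13: C, bond orders sum to 3 (valence 4) → 1 H
  atom 14: O, bond orders sum to 2 (valence 2) → 0 H
  atom 15: C, bond orders sum to 1 (valence 4) → 3 H
  atom 16: C, bond orders sum to 3 (valence 4) → 1 H
  atom 17: Br (halogen, monovalent) → 0 H
  atom 18: C, bond orders sum to 3 (valence 4) → 1 H
  atom 19: C, bond orders sum to 4 (valence 4) → 0 H
  atom 20: O, bond orders sum to 2 (valence 2) → 0 H
  atom 21: O, bond orders sum to 2 (valence 2) → 0 H
  atom 22: C, bond orders sum to 1 (valence 4) → 3 H
Totals → C:14, H:22, Br:1, N:1, O:6.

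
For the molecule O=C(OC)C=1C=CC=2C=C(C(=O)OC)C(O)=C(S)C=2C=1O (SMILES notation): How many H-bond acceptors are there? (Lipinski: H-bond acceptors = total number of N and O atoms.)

N atoms: 0; O atoms: 6.
Lipinski HBA = 0 + 6 = 6.

6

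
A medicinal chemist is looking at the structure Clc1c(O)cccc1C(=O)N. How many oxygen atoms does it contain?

Scan the SMILES for O atoms (remember two-letter symbols like Cl and Br are single atoms).
Oxygen count: 2.

2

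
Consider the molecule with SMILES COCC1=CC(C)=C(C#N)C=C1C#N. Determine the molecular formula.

C11H10N2O

Walk through each heavy atom and fill implicit hydrogens from standard valence (C 4, N 3, O 2, S 2, halogen 1):
  atom 1: C, bond orders sum to 1 (valence 4) → 3 H
  atom 2: O, bond orders sum to 2 (valence 2) → 0 H
  atom 3: C, bond orders sum to 2 (valence 4) → 2 H
  atom 4: C, bond orders sum to 4 (valence 4) → 0 H
  atom 5: C, bond orders sum to 3 (valence 4) → 1 H
  atom 6: C, bond orders sum to 4 (valence 4) → 0 H
  atom 7: C, bond orders sum to 1 (valence 4) → 3 H
  atom 8: C, bond orders sum to 4 (valence 4) → 0 H
  atom 9: C, bond orders sum to 4 (valence 4) → 0 H
  atom 10: N, bond orders sum to 3 (valence 3) → 0 H
  atom 11: C, bond orders sum to 3 (valence 4) → 1 H
  atom 12: C, bond orders sum to 4 (valence 4) → 0 H
  atom 13: C, bond orders sum to 4 (valence 4) → 0 H
  atom 14: N, bond orders sum to 3 (valence 3) → 0 H
Totals → C:11, H:10, N:2, O:1.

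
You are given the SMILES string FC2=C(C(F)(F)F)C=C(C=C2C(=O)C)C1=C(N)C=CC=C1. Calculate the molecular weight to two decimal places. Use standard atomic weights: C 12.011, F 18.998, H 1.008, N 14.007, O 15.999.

First, the molecular formula is C15H11F4NO (counting implicit H from valence).
  C: 15 × 12.011 = 180.165
  F: 4 × 18.998 = 75.992
  H: 11 × 1.008 = 11.088
  N: 1 × 14.007 = 14.007
  O: 1 × 15.999 = 15.999
Sum: 15×12.011 + 4×18.998 + 11×1.008 + 1×14.007 + 1×15.999 = 297.251 → 297.25 g/mol.

297.25 g/mol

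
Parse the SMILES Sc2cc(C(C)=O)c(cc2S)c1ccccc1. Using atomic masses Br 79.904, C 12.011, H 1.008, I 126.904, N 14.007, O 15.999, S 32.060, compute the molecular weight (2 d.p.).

260.37 g/mol

First, the molecular formula is C14H12OS2 (counting implicit H from valence).
  C: 14 × 12.011 = 168.154
  H: 12 × 1.008 = 12.096
  O: 1 × 15.999 = 15.999
  S: 2 × 32.060 = 64.120
Sum: 14×12.011 + 12×1.008 + 1×15.999 + 2×32.060 = 260.369 → 260.37 g/mol.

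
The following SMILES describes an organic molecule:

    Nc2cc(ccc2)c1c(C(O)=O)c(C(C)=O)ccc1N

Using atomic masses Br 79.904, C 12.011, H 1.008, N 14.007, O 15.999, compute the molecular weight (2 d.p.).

270.29 g/mol

First, the molecular formula is C15H14N2O3 (counting implicit H from valence).
  C: 15 × 12.011 = 180.165
  H: 14 × 1.008 = 14.112
  N: 2 × 14.007 = 28.014
  O: 3 × 15.999 = 47.997
Sum: 15×12.011 + 14×1.008 + 2×14.007 + 3×15.999 = 270.288 → 270.29 g/mol.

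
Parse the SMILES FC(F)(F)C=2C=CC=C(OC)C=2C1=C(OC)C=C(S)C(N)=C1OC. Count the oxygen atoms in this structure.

Scan the SMILES for O atoms (remember two-letter symbols like Cl and Br are single atoms).
Oxygen count: 3.

3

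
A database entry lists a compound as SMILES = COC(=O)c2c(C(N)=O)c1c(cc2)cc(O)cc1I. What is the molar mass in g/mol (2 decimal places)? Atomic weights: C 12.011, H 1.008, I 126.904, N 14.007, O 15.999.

371.13 g/mol

First, the molecular formula is C13H10INO4 (counting implicit H from valence).
  C: 13 × 12.011 = 156.143
  H: 10 × 1.008 = 10.080
  I: 1 × 126.904 = 126.904
  N: 1 × 14.007 = 14.007
  O: 4 × 15.999 = 63.996
Sum: 13×12.011 + 10×1.008 + 1×126.904 + 1×14.007 + 4×15.999 = 371.130 → 371.13 g/mol.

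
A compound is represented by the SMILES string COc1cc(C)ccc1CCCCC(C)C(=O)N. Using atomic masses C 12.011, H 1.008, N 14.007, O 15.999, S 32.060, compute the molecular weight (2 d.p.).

249.35 g/mol

First, the molecular formula is C15H23NO2 (counting implicit H from valence).
  C: 15 × 12.011 = 180.165
  H: 23 × 1.008 = 23.184
  N: 1 × 14.007 = 14.007
  O: 2 × 15.999 = 31.998
Sum: 15×12.011 + 23×1.008 + 1×14.007 + 2×15.999 = 249.354 → 249.35 g/mol.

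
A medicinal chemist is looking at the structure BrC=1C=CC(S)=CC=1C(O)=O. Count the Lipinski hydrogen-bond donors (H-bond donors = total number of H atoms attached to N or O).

1

Donors: find every N or O and count the H atoms it carries.
  atom 10 (O): bond orders sum to 1 → 1 H
  atom 11 (O): bond orders sum to 2 → 0 H
Lipinski HBD = 1.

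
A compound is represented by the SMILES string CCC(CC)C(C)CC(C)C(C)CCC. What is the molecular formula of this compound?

Walk through each heavy atom and fill implicit hydrogens from standard valence (C 4, N 3, O 2, S 2, halogen 1):
  atom 1: C, bond orders sum to 1 (valence 4) → 3 H
  atom 2: C, bond orders sum to 2 (valence 4) → 2 H
  atom 3: C, bond orders sum to 3 (valence 4) → 1 H
  atom 4: C, bond orders sum to 2 (valence 4) → 2 H
  atom 5: C, bond orders sum to 1 (valence 4) → 3 H
  atom 6: C, bond orders sum to 3 (valence 4) → 1 H
  atom 7: C, bond orders sum to 1 (valence 4) → 3 H
  atom 8: C, bond orders sum to 2 (valence 4) → 2 H
  atom 9: C, bond orders sum to 3 (valence 4) → 1 H
  atom 10: C, bond orders sum to 1 (valence 4) → 3 H
  atom 11: C, bond orders sum to 3 (valence 4) → 1 H
  atom 12: C, bond orders sum to 1 (valence 4) → 3 H
  atom 13: C, bond orders sum to 2 (valence 4) → 2 H
  atom 14: C, bond orders sum to 2 (valence 4) → 2 H
  atom 15: C, bond orders sum to 1 (valence 4) → 3 H
Totals → C:15, H:32.
In Hill order: C15H32.

C15H32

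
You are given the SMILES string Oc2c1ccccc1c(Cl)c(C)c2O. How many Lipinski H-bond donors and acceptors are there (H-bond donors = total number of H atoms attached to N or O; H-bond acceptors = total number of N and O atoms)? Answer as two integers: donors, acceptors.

2, 2

Donors: find every N or O and count the H atoms it carries.
  atom 1 (O): bond orders sum to 1 → 1 H
  atom 14 (O): bond orders sum to 1 → 1 H
Lipinski HBD = 2.
Acceptors: N atoms = 0, O atoms = 2 → HBA = 2.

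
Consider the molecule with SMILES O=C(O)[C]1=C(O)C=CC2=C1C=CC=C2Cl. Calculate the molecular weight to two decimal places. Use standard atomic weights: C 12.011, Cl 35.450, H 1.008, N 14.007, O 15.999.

222.62 g/mol

First, the molecular formula is C11H7ClO3 (counting implicit H from valence).
  C: 11 × 12.011 = 132.121
  Cl: 1 × 35.450 = 35.450
  H: 7 × 1.008 = 7.056
  O: 3 × 15.999 = 47.997
Sum: 11×12.011 + 1×35.450 + 7×1.008 + 3×15.999 = 222.624 → 222.62 g/mol.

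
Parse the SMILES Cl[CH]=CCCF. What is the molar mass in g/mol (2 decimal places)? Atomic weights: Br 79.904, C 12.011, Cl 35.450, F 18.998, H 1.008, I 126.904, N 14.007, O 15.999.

First, the molecular formula is C4H6ClF (counting implicit H from valence).
  C: 4 × 12.011 = 48.044
  Cl: 1 × 35.450 = 35.450
  F: 1 × 18.998 = 18.998
  H: 6 × 1.008 = 6.048
Sum: 4×12.011 + 1×35.450 + 1×18.998 + 6×1.008 = 108.540 → 108.54 g/mol.

108.54 g/mol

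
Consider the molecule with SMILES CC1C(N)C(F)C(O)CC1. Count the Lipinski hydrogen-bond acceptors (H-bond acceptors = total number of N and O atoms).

2

N atoms: 1; O atoms: 1.
Lipinski HBA = 1 + 1 = 2.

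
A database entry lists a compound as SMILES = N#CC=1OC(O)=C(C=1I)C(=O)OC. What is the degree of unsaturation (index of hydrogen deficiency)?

6

Molecular formula: C7H4INO4.
DoU = (2C + 2 + N − H − X) / 2, where X is the halogen count and O/S are ignored.
    = (2·7 + 2 + 1 − 4 − 1) / 2 = 12 / 2 = 6.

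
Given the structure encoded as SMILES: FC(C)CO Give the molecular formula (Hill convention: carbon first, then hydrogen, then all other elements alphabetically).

Walk through each heavy atom and fill implicit hydrogens from standard valence (C 4, N 3, O 2, S 2, halogen 1):
  atom 1: F (halogen, monovalent) → 0 H
  atom 2: C, bond orders sum to 3 (valence 4) → 1 H
  atom 3: C, bond orders sum to 1 (valence 4) → 3 H
  atom 4: C, bond orders sum to 2 (valence 4) → 2 H
  atom 5: O, bond orders sum to 1 (valence 2) → 1 H
Totals → C:3, H:7, F:1, O:1.
In Hill order: C3H7FO.

C3H7FO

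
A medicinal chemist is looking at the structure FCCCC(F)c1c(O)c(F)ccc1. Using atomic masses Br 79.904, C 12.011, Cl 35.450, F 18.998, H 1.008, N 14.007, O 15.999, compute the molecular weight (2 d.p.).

First, the molecular formula is C10H11F3O (counting implicit H from valence).
  C: 10 × 12.011 = 120.110
  F: 3 × 18.998 = 56.994
  H: 11 × 1.008 = 11.088
  O: 1 × 15.999 = 15.999
Sum: 10×12.011 + 3×18.998 + 11×1.008 + 1×15.999 = 204.191 → 204.19 g/mol.

204.19 g/mol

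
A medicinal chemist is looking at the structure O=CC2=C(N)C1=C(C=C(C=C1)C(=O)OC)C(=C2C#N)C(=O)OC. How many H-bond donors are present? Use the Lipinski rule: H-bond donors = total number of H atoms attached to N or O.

2

Donors: find every N or O and count the H atoms it carries.
  atom 1 (O): bond orders sum to 2 → 0 H
  atom 5 (N): bond orders sum to 1 → 2 H
  atom 13 (O): bond orders sum to 2 → 0 H
  atom 14 (O): bond orders sum to 2 → 0 H
  atom 19 (N): bond orders sum to 3 → 0 H
  atom 21 (O): bond orders sum to 2 → 0 H
  atom 22 (O): bond orders sum to 2 → 0 H
Lipinski HBD = 2.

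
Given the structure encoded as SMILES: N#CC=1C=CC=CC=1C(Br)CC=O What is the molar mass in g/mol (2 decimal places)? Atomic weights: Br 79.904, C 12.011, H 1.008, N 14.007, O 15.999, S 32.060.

238.08 g/mol

First, the molecular formula is C10H8BrNO (counting implicit H from valence).
  Br: 1 × 79.904 = 79.904
  C: 10 × 12.011 = 120.110
  H: 8 × 1.008 = 8.064
  N: 1 × 14.007 = 14.007
  O: 1 × 15.999 = 15.999
Sum: 1×79.904 + 10×12.011 + 8×1.008 + 1×14.007 + 1×15.999 = 238.084 → 238.08 g/mol.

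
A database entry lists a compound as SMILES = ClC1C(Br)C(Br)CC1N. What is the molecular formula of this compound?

C5H8Br2ClN

Walk through each heavy atom and fill implicit hydrogens from standard valence (C 4, N 3, O 2, S 2, halogen 1):
  atom 1: Cl (halogen, monovalent) → 0 H
  atom 2: C, bond orders sum to 3 (valence 4) → 1 H
  atom 3: C, bond orders sum to 3 (valence 4) → 1 H
  atom 4: Br (halogen, monovalent) → 0 H
  atom 5: C, bond orders sum to 3 (valence 4) → 1 H
  atom 6: Br (halogen, monovalent) → 0 H
  atom 7: C, bond orders sum to 2 (valence 4) → 2 H
  atom 8: C, bond orders sum to 3 (valence 4) → 1 H
  atom 9: N, bond orders sum to 1 (valence 3) → 2 H
Totals → C:5, H:8, Br:2, Cl:1, N:1.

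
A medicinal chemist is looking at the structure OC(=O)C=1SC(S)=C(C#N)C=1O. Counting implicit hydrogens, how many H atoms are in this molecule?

Walk through each heavy atom and fill implicit hydrogens from standard valence (C 4, N 3, O 2, S 2, halogen 1):
  atom 1: O, bond orders sum to 1 (valence 2) → 1 H
  atom 2: C, bond orders sum to 4 (valence 4) → 0 H
  atom 3: O, bond orders sum to 2 (valence 2) → 0 H
  atom 4: C, bond orders sum to 4 (valence 4) → 0 H
  atom 5: S, bond orders sum to 2 (valence 2) → 0 H
  atom 6: C, bond orders sum to 4 (valence 4) → 0 H
  atom 7: S, bond orders sum to 1 (valence 2) → 1 H
  atom 8: C, bond orders sum to 4 (valence 4) → 0 H
  atom 9: C, bond orders sum to 4 (valence 4) → 0 H
  atom 10: N, bond orders sum to 3 (valence 3) → 0 H
  atom 11: C, bond orders sum to 4 (valence 4) → 0 H
  atom 12: O, bond orders sum to 1 (valence 2) → 1 H
Total hydrogens: 3.

3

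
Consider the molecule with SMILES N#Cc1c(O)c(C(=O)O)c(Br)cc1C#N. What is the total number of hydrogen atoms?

Walk through each heavy atom and fill implicit hydrogens from standard valence (C 4, N 3, O 2, S 2, halogen 1); for lowercase aromatic atoms, an aromatic c carries 1 H when it has two neighbours and 0 H with three, and aromatic n carries 0 H:
  atom 1: N, bond orders sum to 3 (valence 3) → 0 H
  atom 2: C, bond orders sum to 4 (valence 4) → 0 H
  atom 3: aromatic c, 3 neighbours → 0 H
  atom 4: aromatic c, 3 neighbours → 0 H
  atom 5: O, bond orders sum to 1 (valence 2) → 1 H
  atom 6: aromatic c, 3 neighbours → 0 H
  atom 7: C, bond orders sum to 4 (valence 4) → 0 H
  atom 8: O, bond orders sum to 2 (valence 2) → 0 H
  atom 9: O, bond orders sum to 1 (valence 2) → 1 H
  atom 10: aromatic c, 3 neighbours → 0 H
  atom 11: Br (halogen, monovalent) → 0 H
  atom 12: aromatic c, 2 neighbours → 1 H
  atom 13: aromatic c, 3 neighbours → 0 H
  atom 14: C, bond orders sum to 4 (valence 4) → 0 H
  atom 15: N, bond orders sum to 3 (valence 3) → 0 H
Total hydrogens: 3.

3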